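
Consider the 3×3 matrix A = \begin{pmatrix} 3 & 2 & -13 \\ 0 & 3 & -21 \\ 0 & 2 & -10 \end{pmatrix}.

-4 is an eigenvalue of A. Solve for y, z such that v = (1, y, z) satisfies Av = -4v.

We need (A + 4I)v = 0.
A + 4I = [[7, 2, -13], [0, 7, -21], [0, 2, -6]].
Row 1: (7)·1 + (2)·y + (-13)·z = 0
Row 2: (0)·1 + (7)·y + (-21)·z = 0
Row 3: (0)·1 + (2)·y + (-6)·z = 0
Solving gives y = 3, z = 1.
Check: A·(1, 3, 1) = (-4, -12, -4) = -4·(1, 3, 1).

3, 1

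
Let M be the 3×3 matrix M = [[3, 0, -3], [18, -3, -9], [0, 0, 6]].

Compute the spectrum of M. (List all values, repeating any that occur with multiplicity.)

Compute the characteristic polynomial p(lambda) = det(lambda·I - M).
Cofactor expansion gives p(lambda) = lambda^3 - 6·lambda^2 - 9·lambda + 54.
Rational-root test: lambda = -3 gives p(-3) = 0.
Dividing by (lambda + 3) leaves lambda^2 - 9·lambda + 18.
The quadratic factors as (lambda - 3)·(lambda - 6).
Eigenvalues: -3, 3, 6.

-3, 3, 6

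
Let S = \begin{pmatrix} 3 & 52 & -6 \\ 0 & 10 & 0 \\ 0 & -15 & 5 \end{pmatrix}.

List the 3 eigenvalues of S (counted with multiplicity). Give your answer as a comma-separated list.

Compute the characteristic polynomial p(s) = det(sI - S).
Cofactor expansion gives p(s) = s^3 - 18s^2 + 95s - 150.
Rational-root test: s = 5 gives p(5) = 0.
Dividing by (s - 5) leaves s^2 - 13s + 30.
The quadratic factors as (s - 3)·(s - 10).
Eigenvalues: 3, 5, 10.

3, 5, 10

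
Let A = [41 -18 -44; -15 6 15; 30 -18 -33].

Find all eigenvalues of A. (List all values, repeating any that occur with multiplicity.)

-3, 6, 11

Set up det(μI - A) = 0.
Expanding along the first row, p(μ) = μ^3 - 14μ^2 + 15μ + 198.
Since p(-3) = 0, μ = -3 is a root.
Dividing by (μ + 3) leaves μ^2 - 17μ + 66.
The quadratic factors as (μ - 6)·(μ - 11).
Eigenvalues: -3, 6, 11.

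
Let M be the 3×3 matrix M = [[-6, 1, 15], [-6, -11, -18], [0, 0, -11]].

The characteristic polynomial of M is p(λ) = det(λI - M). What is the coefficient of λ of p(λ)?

p(λ) = λ^3 + 28λ^2 + 259λ + 792.
The coefficient of λ is 259.

259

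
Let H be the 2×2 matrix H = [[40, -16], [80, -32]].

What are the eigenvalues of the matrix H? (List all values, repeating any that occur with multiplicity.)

det(H - tI) = (40 - t)(-32 - t) - (-16)·(80) = t^2 - 8t.
This factors as t·(t - 8) = 0.
Eigenvalues: 0, 8.

0, 8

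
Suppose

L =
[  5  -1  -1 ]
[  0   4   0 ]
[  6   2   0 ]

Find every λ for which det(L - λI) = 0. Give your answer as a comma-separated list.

Compute the characteristic polynomial p(λ) = det(λI - L).
Cofactor expansion gives p(λ) = λ^3 - 9λ^2 + 26λ - 24.
Rational-root test: λ = 2 gives p(2) = 0.
Factor out (λ - 2): p(λ) = (λ - 2)·(λ^2 - 7λ + 12).
The quadratic factors as (λ - 3)·(λ - 4).
Eigenvalues: 2, 3, 4.

2, 3, 4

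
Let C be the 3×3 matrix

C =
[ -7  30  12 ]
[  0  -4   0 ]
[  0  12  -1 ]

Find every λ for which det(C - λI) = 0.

-7, -4, -1

Compute the characteristic polynomial p(λ) = det(λI - C).
Expanding the 3×3 determinant: p(λ) = λ^3 + 12λ^2 + 39λ + 28.
Since p(-1) = 0, λ = -1 is a root.
Dividing by (λ + 1) leaves λ^2 + 11λ + 28.
The quadratic factors as (λ + 7)·(λ + 4).
Eigenvalues: -7, -4, -1.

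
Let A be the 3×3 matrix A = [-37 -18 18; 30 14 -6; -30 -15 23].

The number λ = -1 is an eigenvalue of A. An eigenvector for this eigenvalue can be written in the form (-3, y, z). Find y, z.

We need (A + 1I)v = 0.
A + 1I = [[-36, -18, 18], [30, 15, -6], [-30, -15, 24]].
Row 1: (-36)·-3 + (-18)·y + (18)·z = 0
Row 2: (30)·-3 + (15)·y + (-6)·z = 0
Row 3: (-30)·-3 + (-15)·y + (24)·z = 0
Solving gives y = 6, z = 0.
Check: A·(-3, 6, 0) = (3, -6, 0) = -1·(-3, 6, 0).

6, 0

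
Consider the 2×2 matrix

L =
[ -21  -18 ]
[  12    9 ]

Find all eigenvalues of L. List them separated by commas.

det(L - tI) = (-21 - t)(9 - t) - (-18)·(12) = t^2 + 12t + 27.
This factors as (t + 9)·(t + 3) = 0.
Eigenvalues: -9, -3.

-9, -3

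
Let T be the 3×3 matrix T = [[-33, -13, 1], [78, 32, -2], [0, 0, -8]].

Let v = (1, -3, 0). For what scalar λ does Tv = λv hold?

Compute Tv: T·(1, -3, 0) = (6, -18, 0).
Since Tv = λv, compare component 1: 6 = λ·1, so λ = 6.

6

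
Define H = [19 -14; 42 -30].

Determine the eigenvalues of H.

-9, -2

det(H - λI) = (19 - λ)(-30 - λ) - (-14)·(42) = λ^2 + 11λ + 18.
This factors as (λ + 9)·(λ + 2) = 0.
Eigenvalues: -9, -2.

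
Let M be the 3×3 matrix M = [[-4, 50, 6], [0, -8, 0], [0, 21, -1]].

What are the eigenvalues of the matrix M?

-8, -4, -1

Set up det(tI - M) = 0.
Expanding the 3×3 determinant: p(t) = t^3 + 13t^2 + 44t + 32.
Try t = -1: p(-1) = 0, so -1 is a root.
Dividing by (t + 1) leaves t^2 + 12t + 32.
The quadratic factors as (t + 8)·(t + 4).
Eigenvalues: -8, -4, -1.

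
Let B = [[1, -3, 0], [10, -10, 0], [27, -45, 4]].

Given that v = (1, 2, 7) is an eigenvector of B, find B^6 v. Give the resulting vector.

(15625, 31250, 109375)

First find the eigenvalue: Bv = (-5, -10, -35) = -5·(1, 2, 7), so λ = -5.
Then B^6 v = λ^6·v = (-5)^6·(1, 2, 7) = 15625·(1, 2, 7) = (15625, 31250, 109375).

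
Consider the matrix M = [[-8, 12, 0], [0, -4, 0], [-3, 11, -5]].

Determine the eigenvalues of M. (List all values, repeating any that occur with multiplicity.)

Set up det(rI - M) = 0.
Expanding the 3×3 determinant: p(r) = r^3 + 17r^2 + 92r + 160.
Since p(-4) = 0, r = -4 is a root.
Factor out (r + 4): p(r) = (r + 4)·(r^2 + 13r + 40).
The quadratic factors as (r + 8)·(r + 5).
Eigenvalues: -8, -5, -4.

-8, -5, -4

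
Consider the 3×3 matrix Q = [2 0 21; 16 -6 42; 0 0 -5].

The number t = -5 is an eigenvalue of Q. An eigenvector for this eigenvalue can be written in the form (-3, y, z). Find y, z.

We need (Q + 5I)v = 0.
Q + 5I = [[7, 0, 21], [16, -1, 42], [0, 0, 0]].
Row 1: (7)·-3 + (0)·y + (21)·z = 0
Row 2: (16)·-3 + (-1)·y + (42)·z = 0
Row 3: (0)·-3 + (0)·y + (0)·z = 0
Solving gives y = -6, z = 1.
Check: Q·(-3, -6, 1) = (15, 30, -5) = -5·(-3, -6, 1).

-6, 1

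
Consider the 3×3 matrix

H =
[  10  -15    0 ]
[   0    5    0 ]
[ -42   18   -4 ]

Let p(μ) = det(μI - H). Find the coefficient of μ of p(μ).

p(μ) = μ^3 - 11μ^2 - 10μ + 200.
The coefficient of μ is -10.

-10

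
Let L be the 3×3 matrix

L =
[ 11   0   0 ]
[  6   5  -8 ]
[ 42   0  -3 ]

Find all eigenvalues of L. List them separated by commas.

Compute the characteristic polynomial p(λ) = det(λI - L).
Expanding the 3×3 determinant: p(λ) = λ^3 - 13λ^2 + 7λ + 165.
Try λ = 5: p(5) = 0, so 5 is a root.
Factor out (λ - 5): p(λ) = (λ - 5)·(λ^2 - 8λ - 33).
The quadratic factors as (λ + 3)·(λ - 11).
Eigenvalues: -3, 5, 11.

-3, 5, 11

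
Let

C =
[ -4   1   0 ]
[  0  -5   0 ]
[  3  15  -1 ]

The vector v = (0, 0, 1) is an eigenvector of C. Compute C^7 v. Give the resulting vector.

First find the eigenvalue: Cv = (0, 0, -1) = -1·(0, 0, 1), so λ = -1.
Then C^7 v = λ^7·v = (-1)^7·(0, 0, 1) = -1·(0, 0, 1) = (0, 0, -1).

(0, 0, -1)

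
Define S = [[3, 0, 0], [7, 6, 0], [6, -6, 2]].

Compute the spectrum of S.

S is lower triangular, so its eigenvalues are the diagonal entries.
Diagonal: 3, 6, 2.

2, 3, 6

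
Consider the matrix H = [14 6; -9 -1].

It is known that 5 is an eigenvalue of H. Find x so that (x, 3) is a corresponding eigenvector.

-2

We need (H - 5I)v = 0.
H - 5I = [[9, 6], [-9, -6]].
Row 1: (9)·x + (6)·3 = 0
Row 2: (-9)·x + (-6)·3 = 0
Solving gives x = -2.
Check: H·(-2, 3) = (-10, 15) = 5·(-2, 3).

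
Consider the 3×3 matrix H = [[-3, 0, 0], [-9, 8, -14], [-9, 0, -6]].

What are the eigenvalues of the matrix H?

-6, -3, 8

The characteristic polynomial is p(lambda) = det(lambda·I - H).
Expanding the 3×3 determinant: p(lambda) = lambda^3 + lambda^2 - 54·lambda - 144.
Since p(-3) = 0, lambda = -3 is a root.
Factor out (lambda + 3): p(lambda) = (lambda + 3)·(lambda^2 - 2·lambda - 48).
The quadratic factors as (lambda + 6)·(lambda - 8).
Eigenvalues: -6, -3, 8.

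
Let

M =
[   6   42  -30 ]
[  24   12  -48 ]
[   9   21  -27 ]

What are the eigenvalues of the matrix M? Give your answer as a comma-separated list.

The characteristic polynomial is p(λ) = det(λI - M).
Expanding the 3×3 determinant: p(λ) = λ^3 + 9λ^2 - 144λ - 1296.
Rational-root test: λ = -9 gives p(-9) = 0.
Dividing by (λ + 9) leaves λ^2 - 144.
The quadratic factors as (λ + 12)·(λ - 12).
Eigenvalues: -12, -9, 12.

-12, -9, 12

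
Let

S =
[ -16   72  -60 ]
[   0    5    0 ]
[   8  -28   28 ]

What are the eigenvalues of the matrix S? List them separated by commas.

The characteristic polynomial is p(lambda) = det(lambda·I - S).
Expanding the 3×3 determinant: p(lambda) = lambda^3 - 17·lambda^2 + 92·lambda - 160.
Rational-root test: lambda = 4 gives p(4) = 0.
Factor out (lambda - 4): p(lambda) = (lambda - 4)·(lambda^2 - 13·lambda + 40).
The quadratic factors as (lambda - 5)·(lambda - 8).
Eigenvalues: 4, 5, 8.

4, 5, 8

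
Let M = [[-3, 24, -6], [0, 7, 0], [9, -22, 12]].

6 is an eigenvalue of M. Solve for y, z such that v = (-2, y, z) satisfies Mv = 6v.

0, 3

We need (M - 6I)v = 0.
M - 6I = [[-9, 24, -6], [0, 1, 0], [9, -22, 6]].
Row 1: (-9)·-2 + (24)·y + (-6)·z = 0
Row 2: (0)·-2 + (1)·y + (0)·z = 0
Row 3: (9)·-2 + (-22)·y + (6)·z = 0
Solving gives y = 0, z = 3.
Check: M·(-2, 0, 3) = (-12, 0, 18) = 6·(-2, 0, 3).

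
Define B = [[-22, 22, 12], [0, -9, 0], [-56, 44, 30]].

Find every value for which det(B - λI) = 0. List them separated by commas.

Set up det(sI - B) = 0.
Cofactor expansion gives p(s) = s^3 + s^2 - 60s + 108.
Try s = 2: p(2) = 0, so 2 is a root.
Dividing by (s - 2) leaves s^2 + 3s - 54.
The quadratic factors as (s + 9)·(s - 6).
Eigenvalues: -9, 2, 6.

-9, 2, 6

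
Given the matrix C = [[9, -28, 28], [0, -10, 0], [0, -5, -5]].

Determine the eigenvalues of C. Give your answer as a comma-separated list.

-10, -5, 9

Set up det(λI - C) = 0.
Cofactor expansion gives p(λ) = λ^3 + 6λ^2 - 85λ - 450.
Rational-root test: λ = 9 gives p(9) = 0.
Dividing by (λ - 9) leaves λ^2 + 15λ + 50.
The quadratic factors as (λ + 10)·(λ + 5).
Eigenvalues: -10, -5, 9.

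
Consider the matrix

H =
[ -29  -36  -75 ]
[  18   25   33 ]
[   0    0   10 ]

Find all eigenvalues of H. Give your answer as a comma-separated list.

-11, 7, 10

Compute the characteristic polynomial p(t) = det(tI - H).
Cofactor expansion gives p(t) = t^3 - 6t^2 - 117t + 770.
Rational-root test: t = 7 gives p(7) = 0.
Dividing by (t - 7) leaves t^2 + t - 110.
The quadratic factors as (t + 11)·(t - 10).
Eigenvalues: -11, 7, 10.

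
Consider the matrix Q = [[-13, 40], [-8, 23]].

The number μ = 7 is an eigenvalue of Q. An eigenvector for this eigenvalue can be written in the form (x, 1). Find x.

2

We need (Q - 7I)v = 0.
Q - 7I = [[-20, 40], [-8, 16]].
Row 1: (-20)·x + (40)·1 = 0
Row 2: (-8)·x + (16)·1 = 0
Solving gives x = 2.
Check: Q·(2, 1) = (14, 7) = 7·(2, 1).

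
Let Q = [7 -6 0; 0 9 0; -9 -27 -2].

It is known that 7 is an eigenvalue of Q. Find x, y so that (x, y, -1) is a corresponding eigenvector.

1, 0

We need (Q - 7I)v = 0.
Q - 7I = [[0, -6, 0], [0, 2, 0], [-9, -27, -9]].
Row 1: (0)·x + (-6)·y + (0)·-1 = 0
Row 2: (0)·x + (2)·y + (0)·-1 = 0
Row 3: (-9)·x + (-27)·y + (-9)·-1 = 0
Solving gives x = 1, y = 0.
Check: Q·(1, 0, -1) = (7, 0, -7) = 7·(1, 0, -1).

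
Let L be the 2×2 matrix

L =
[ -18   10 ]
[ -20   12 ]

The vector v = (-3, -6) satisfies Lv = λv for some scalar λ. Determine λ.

2

Compute Lv: L·(-3, -6) = (-6, -12).
Since Lv = λv, compare component 1: -6 = λ·-3, so λ = 2.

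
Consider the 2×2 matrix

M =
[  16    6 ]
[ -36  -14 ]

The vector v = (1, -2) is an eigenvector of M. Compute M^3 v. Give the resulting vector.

First find the eigenvalue: Mv = (4, -8) = 4·(1, -2), so λ = 4.
Then M^3 v = λ^3·v = 4^3·(1, -2) = 64·(1, -2) = (64, -128).

(64, -128)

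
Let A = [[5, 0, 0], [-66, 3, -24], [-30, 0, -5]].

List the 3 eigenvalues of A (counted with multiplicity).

Compute the characteristic polynomial p(lambda) = det(lambda·I - A).
Expanding along the first row, p(lambda) = lambda^3 - 3·lambda^2 - 25·lambda + 75.
Try lambda = 3: p(3) = 0, so 3 is a root.
Factor out (lambda - 3): p(lambda) = (lambda - 3)·(lambda^2 - 25).
The quadratic factors as (lambda + 5)·(lambda - 5).
Eigenvalues: -5, 3, 5.

-5, 3, 5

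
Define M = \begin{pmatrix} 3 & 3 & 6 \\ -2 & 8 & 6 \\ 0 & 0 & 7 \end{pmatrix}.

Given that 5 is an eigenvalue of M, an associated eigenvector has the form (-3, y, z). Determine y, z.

-2, 0

We need (M - 5I)v = 0.
M - 5I = [[-2, 3, 6], [-2, 3, 6], [0, 0, 2]].
Row 1: (-2)·-3 + (3)·y + (6)·z = 0
Row 2: (-2)·-3 + (3)·y + (6)·z = 0
Row 3: (0)·-3 + (0)·y + (2)·z = 0
Solving gives y = -2, z = 0.
Check: M·(-3, -2, 0) = (-15, -10, 0) = 5·(-3, -2, 0).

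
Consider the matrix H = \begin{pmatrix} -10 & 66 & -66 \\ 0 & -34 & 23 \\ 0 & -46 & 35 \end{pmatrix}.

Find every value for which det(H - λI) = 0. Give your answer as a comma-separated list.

The characteristic polynomial is p(s) = det(sI - H).
Cofactor expansion gives p(s) = s^3 + 9s^2 - 142s - 1320.
Since p(-10) = 0, s = -10 is a root.
Dividing by (s + 10) leaves s^2 - s - 132.
The quadratic factors as (s + 11)·(s - 12).
Eigenvalues: -11, -10, 12.

-11, -10, 12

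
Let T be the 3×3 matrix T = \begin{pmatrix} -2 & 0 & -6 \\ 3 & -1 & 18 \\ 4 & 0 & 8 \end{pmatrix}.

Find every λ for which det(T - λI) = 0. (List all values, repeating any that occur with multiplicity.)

The characteristic polynomial is p(λ) = det(λI - T).
Cofactor expansion gives p(λ) = λ^3 - 5λ^2 + 2λ + 8.
Rational-root test: λ = 2 gives p(2) = 0.
Dividing by (λ - 2) leaves λ^2 - 3λ - 4.
The quadratic factors as (λ + 1)·(λ - 4).
Eigenvalues: -1, 2, 4.

-1, 2, 4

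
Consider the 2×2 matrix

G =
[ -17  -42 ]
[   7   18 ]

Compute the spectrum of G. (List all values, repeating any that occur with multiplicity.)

det(G - rI) = (-17 - r)(18 - r) - (-42)·(7) = r^2 - r - 12.
This factors as (r + 3)·(r - 4) = 0.
Eigenvalues: -3, 4.

-3, 4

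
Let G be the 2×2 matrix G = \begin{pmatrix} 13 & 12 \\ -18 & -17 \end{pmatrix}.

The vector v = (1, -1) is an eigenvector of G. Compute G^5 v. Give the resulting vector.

First find the eigenvalue: Gv = (1, -1) = 1·(1, -1), so λ = 1.
Then G^5 v = λ^5·v = 1^5·(1, -1) = 1·(1, -1) = (1, -1).

(1, -1)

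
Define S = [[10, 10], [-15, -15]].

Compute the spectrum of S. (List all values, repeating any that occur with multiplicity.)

det(S - λI) = (10 - λ)(-15 - λ) - (10)·(-15) = λ^2 + 5λ.
This factors as (λ + 5)·λ = 0.
Eigenvalues: -5, 0.

-5, 0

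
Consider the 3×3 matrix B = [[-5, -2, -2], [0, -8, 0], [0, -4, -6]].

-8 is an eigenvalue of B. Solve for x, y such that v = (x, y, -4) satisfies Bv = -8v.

-4, -2

We need (B + 8I)v = 0.
B + 8I = [[3, -2, -2], [0, 0, 0], [0, -4, 2]].
Row 1: (3)·x + (-2)·y + (-2)·-4 = 0
Row 2: (0)·x + (0)·y + (0)·-4 = 0
Row 3: (0)·x + (-4)·y + (2)·-4 = 0
Solving gives x = -4, y = -2.
Check: B·(-4, -2, -4) = (32, 16, 32) = -8·(-4, -2, -4).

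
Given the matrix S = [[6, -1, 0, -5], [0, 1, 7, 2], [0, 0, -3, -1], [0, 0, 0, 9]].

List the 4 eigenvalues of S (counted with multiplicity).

S is upper triangular, so its eigenvalues are the diagonal entries.
Diagonal: 6, 1, -3, 9.

-3, 1, 6, 9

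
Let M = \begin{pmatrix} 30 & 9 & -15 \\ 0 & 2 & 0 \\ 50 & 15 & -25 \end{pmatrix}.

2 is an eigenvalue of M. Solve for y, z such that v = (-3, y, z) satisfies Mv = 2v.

We need (M - 2I)v = 0.
M - 2I = [[28, 9, -15], [0, 0, 0], [50, 15, -27]].
Row 1: (28)·-3 + (9)·y + (-15)·z = 0
Row 2: (0)·-3 + (0)·y + (0)·z = 0
Row 3: (50)·-3 + (15)·y + (-27)·z = 0
Solving gives y = 1, z = -5.
Check: M·(-3, 1, -5) = (-6, 2, -10) = 2·(-3, 1, -5).

1, -5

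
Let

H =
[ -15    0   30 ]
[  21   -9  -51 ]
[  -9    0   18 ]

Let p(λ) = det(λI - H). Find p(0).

0

p(0) = det(0·I − H) = det(−H) = (−1)^3·det(H).
det(H) = 0, so p(0) = 0.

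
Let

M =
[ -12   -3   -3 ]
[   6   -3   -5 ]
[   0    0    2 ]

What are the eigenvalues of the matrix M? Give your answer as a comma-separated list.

-9, -6, 2

The characteristic polynomial is p(r) = det(rI - M).
Cofactor expansion gives p(r) = r^3 + 13r^2 + 24r - 108.
Try r = -6: p(-6) = 0, so -6 is a root.
Factor out (r + 6): p(r) = (r + 6)·(r^2 + 7r - 18).
The quadratic factors as (r + 9)·(r - 2).
Eigenvalues: -9, -6, 2.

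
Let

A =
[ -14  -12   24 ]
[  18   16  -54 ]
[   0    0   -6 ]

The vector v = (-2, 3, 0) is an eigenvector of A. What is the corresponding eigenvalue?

Compute Av: A·(-2, 3, 0) = (-8, 12, 0).
Since Av = λv, compare component 1: -8 = λ·-2, so λ = 4.

4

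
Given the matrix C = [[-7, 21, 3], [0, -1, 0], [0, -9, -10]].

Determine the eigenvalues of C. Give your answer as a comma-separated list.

-10, -7, -1

Compute the characteristic polynomial p(s) = det(sI - C).
Expanding the 3×3 determinant: p(s) = s^3 + 18s^2 + 87s + 70.
Since p(-10) = 0, s = -10 is a root.
Dividing by (s + 10) leaves s^2 + 8s + 7.
The quadratic factors as (s + 7)·(s + 1).
Eigenvalues: -10, -7, -1.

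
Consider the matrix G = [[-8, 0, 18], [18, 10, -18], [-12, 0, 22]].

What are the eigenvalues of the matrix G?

Set up det(sI - G) = 0.
Expanding along the first row, p(s) = s^3 - 24s^2 + 180s - 400.
Try s = 4: p(4) = 0, so 4 is a root.
Dividing by (s - 4) leaves s^2 - 20s + 100.
The quadratic factor is (s - 10)^2.
Eigenvalues: 4, 10, 10.

4, 10, 10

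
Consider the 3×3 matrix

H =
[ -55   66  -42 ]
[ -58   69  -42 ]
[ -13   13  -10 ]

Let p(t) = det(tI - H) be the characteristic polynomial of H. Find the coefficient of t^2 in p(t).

-4

The coefficient of t^2 of det(tI - H) is −trace(H).
trace(H) = (-55) + (69) + (-10) = 4, so the coefficient is -4.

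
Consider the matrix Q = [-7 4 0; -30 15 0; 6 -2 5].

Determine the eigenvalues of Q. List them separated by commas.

Set up det(λI - Q) = 0.
Expanding the 3×3 determinant: p(λ) = λ^3 - 13λ^2 + 55λ - 75.
Try λ = 5: p(5) = 0, so 5 is a root.
Factor out (λ - 5): p(λ) = (λ - 5)·(λ^2 - 8λ + 15).
The quadratic factors as (λ - 3)·(λ - 5).
Eigenvalues: 3, 5, 5.

3, 5, 5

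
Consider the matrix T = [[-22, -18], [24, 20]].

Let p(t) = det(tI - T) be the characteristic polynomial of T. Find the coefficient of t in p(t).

2

The coefficient of t of det(tI - T) is −trace(T).
trace(T) = (-22) + (20) = -2, so the coefficient is 2.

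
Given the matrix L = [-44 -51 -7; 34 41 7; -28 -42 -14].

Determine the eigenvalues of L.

Compute the characteristic polynomial p(λ) = det(λI - L).
Cofactor expansion gives p(λ) = λ^3 + 17λ^2 + 70λ.
Try λ = 0: p(0) = 0, so 0 is a root.
Dividing by λ leaves λ^2 + 17λ + 70.
The quadratic factors as (λ + 10)·(λ + 7).
Eigenvalues: -10, -7, 0.

-10, -7, 0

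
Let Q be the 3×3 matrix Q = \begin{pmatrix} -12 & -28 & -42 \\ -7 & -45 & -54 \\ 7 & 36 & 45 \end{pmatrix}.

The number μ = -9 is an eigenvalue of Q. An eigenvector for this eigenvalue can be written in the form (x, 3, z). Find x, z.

0, -2

We need (Q + 9I)v = 0.
Q + 9I = [[-3, -28, -42], [-7, -36, -54], [7, 36, 54]].
Row 1: (-3)·x + (-28)·3 + (-42)·z = 0
Row 2: (-7)·x + (-36)·3 + (-54)·z = 0
Row 3: (7)·x + (36)·3 + (54)·z = 0
Solving gives x = 0, z = -2.
Check: Q·(0, 3, -2) = (0, -27, 18) = -9·(0, 3, -2).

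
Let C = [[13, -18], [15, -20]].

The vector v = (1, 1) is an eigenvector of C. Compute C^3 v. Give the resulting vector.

First find the eigenvalue: Cv = (-5, -5) = -5·(1, 1), so λ = -5.
Then C^3 v = λ^3·v = (-5)^3·(1, 1) = -125·(1, 1) = (-125, -125).

(-125, -125)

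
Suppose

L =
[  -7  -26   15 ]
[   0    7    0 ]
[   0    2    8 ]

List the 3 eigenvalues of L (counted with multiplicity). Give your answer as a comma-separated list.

-7, 7, 8

The characteristic polynomial is p(r) = det(rI - L).
Expanding along the first row, p(r) = r^3 - 8r^2 - 49r + 392.
Rational-root test: r = 7 gives p(7) = 0.
Factor out (r - 7): p(r) = (r - 7)·(r^2 - r - 56).
The quadratic factors as (r + 7)·(r - 8).
Eigenvalues: -7, 7, 8.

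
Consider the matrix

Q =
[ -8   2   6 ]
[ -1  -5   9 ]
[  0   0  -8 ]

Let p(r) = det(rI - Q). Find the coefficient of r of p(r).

p(r) = r^3 + 21r^2 + 146r + 336.
The coefficient of r is 146.

146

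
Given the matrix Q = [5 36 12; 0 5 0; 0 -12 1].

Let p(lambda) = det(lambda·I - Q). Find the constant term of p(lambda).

-25

p(lambda) = lambda^3 - 11·lambda^2 + 35·lambda - 25.
The constant term is -25.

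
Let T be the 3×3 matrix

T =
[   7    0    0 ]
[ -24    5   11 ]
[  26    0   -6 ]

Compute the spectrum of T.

-6, 5, 7

The characteristic polynomial is p(s) = det(sI - T).
Cofactor expansion gives p(s) = s^3 - 6s^2 - 37s + 210.
Try s = 5: p(5) = 0, so 5 is a root.
Factor out (s - 5): p(s) = (s - 5)·(s^2 - s - 42).
The quadratic factors as (s + 6)·(s - 7).
Eigenvalues: -6, 5, 7.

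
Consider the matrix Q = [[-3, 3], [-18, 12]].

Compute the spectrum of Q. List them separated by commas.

det(Q - rI) = (-3 - r)(12 - r) - (3)·(-18) = r^2 - 9r + 18.
This factors as (r - 3)·(r - 6) = 0.
Eigenvalues: 3, 6.

3, 6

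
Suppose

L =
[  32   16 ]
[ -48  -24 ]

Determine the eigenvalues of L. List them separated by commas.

0, 8

det(L - λI) = (32 - λ)(-24 - λ) - (16)·(-48) = λ^2 - 8λ.
This factors as λ·(λ - 8) = 0.
Eigenvalues: 0, 8.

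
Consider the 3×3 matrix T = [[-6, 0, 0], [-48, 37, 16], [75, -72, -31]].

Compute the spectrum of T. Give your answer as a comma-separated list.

Set up det(λI - T) = 0.
Expanding along the first row, p(λ) = λ^3 - 31λ + 30.
Since p(5) = 0, λ = 5 is a root.
Factor out (λ - 5): p(λ) = (λ - 5)·(λ^2 + 5λ - 6).
The quadratic factors as (λ + 6)·(λ - 1).
Eigenvalues: -6, 1, 5.

-6, 1, 5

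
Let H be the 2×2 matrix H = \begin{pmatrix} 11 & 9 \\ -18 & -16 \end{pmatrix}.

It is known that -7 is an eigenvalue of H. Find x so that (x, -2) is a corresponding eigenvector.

We need (H + 7I)v = 0.
H + 7I = [[18, 9], [-18, -9]].
Row 1: (18)·x + (9)·-2 = 0
Row 2: (-18)·x + (-9)·-2 = 0
Solving gives x = 1.
Check: H·(1, -2) = (-7, 14) = -7·(1, -2).

1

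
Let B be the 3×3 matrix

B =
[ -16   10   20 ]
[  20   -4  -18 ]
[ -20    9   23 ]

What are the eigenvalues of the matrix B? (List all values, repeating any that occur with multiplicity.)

-6, 4, 5

The characteristic polynomial is p(λ) = det(λI - B).
Expanding along the first row, p(λ) = λ^3 - 3λ^2 - 34λ + 120.
Try λ = 4: p(4) = 0, so 4 is a root.
Dividing by (λ - 4) leaves λ^2 + λ - 30.
The quadratic factors as (λ + 6)·(λ - 5).
Eigenvalues: -6, 4, 5.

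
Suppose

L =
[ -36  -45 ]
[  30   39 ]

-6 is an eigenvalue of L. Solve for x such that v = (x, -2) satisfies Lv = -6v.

3

We need (L + 6I)v = 0.
L + 6I = [[-30, -45], [30, 45]].
Row 1: (-30)·x + (-45)·-2 = 0
Row 2: (30)·x + (45)·-2 = 0
Solving gives x = 3.
Check: L·(3, -2) = (-18, 12) = -6·(3, -2).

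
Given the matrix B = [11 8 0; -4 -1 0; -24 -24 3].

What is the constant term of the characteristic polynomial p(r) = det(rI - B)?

p(0) = det(0·I − B) = det(−B) = (−1)^3·det(B).
det(B) = 63, so p(0) = -63.

-63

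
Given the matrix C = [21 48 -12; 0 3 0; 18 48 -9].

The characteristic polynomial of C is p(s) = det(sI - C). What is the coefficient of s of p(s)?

63

p(s) = s^3 - 15s^2 + 63s - 81.
The coefficient of s is 63.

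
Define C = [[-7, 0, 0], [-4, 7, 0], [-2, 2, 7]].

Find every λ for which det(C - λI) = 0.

C is lower triangular, so its eigenvalues are the diagonal entries.
Diagonal: -7, 7, 7.

-7, 7, 7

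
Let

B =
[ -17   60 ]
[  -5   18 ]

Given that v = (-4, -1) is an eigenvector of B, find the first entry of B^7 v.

First find the eigenvalue: Bv = (8, 2) = -2·(-4, -1), so λ = -2.
Then B^7 v = λ^7·v = (-2)^7·(-4, -1) = -128·(-4, -1) = (512, 128).

512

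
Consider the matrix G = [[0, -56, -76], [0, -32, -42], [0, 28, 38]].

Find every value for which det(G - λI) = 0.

The characteristic polynomial is p(lambda) = det(lambda·I - G).
Expanding along the first row, p(lambda) = lambda^3 - 6·lambda^2 - 40·lambda.
Try lambda = -4: p(-4) = 0, so -4 is a root.
Factor out (lambda + 4): p(lambda) = (lambda + 4)·(lambda^2 - 10·lambda).
The quadratic factors as lambda·(lambda - 10).
Eigenvalues: -4, 0, 10.

-4, 0, 10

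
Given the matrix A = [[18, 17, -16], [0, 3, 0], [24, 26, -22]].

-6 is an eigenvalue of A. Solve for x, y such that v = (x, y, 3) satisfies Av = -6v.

We need (A + 6I)v = 0.
A + 6I = [[24, 17, -16], [0, 9, 0], [24, 26, -16]].
Row 1: (24)·x + (17)·y + (-16)·3 = 0
Row 2: (0)·x + (9)·y + (0)·3 = 0
Row 3: (24)·x + (26)·y + (-16)·3 = 0
Solving gives x = 2, y = 0.
Check: A·(2, 0, 3) = (-12, 0, -18) = -6·(2, 0, 3).

2, 0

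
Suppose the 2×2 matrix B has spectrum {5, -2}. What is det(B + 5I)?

If B has eigenvalues 5, -2, then B + 5I has eigenvalues 10, 3.
det(B + 5I) = (10) · (3) = 30.

30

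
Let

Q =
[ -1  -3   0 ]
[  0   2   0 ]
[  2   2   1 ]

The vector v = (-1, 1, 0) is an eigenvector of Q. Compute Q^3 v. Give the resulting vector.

(-8, 8, 0)

First find the eigenvalue: Qv = (-2, 2, 0) = 2·(-1, 1, 0), so λ = 2.
Then Q^3 v = λ^3·v = 2^3·(-1, 1, 0) = 8·(-1, 1, 0) = (-8, 8, 0).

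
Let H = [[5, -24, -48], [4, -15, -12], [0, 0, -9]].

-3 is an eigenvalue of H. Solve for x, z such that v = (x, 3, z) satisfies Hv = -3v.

9, 0

We need (H + 3I)v = 0.
H + 3I = [[8, -24, -48], [4, -12, -12], [0, 0, -6]].
Row 1: (8)·x + (-24)·3 + (-48)·z = 0
Row 2: (4)·x + (-12)·3 + (-12)·z = 0
Row 3: (0)·x + (0)·3 + (-6)·z = 0
Solving gives x = 9, z = 0.
Check: H·(9, 3, 0) = (-27, -9, 0) = -3·(9, 3, 0).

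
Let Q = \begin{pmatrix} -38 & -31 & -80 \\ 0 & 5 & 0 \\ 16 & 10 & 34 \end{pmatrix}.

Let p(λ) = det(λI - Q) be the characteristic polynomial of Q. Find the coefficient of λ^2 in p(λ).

-1

The coefficient of λ^2 of det(λI - Q) is −trace(Q).
trace(Q) = (-38) + (5) + (34) = 1, so the coefficient is -1.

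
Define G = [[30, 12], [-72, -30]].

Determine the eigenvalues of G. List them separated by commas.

det(G - tI) = (30 - t)(-30 - t) - (12)·(-72) = t^2 - 36.
This factors as (t + 6)·(t - 6) = 0.
Eigenvalues: -6, 6.

-6, 6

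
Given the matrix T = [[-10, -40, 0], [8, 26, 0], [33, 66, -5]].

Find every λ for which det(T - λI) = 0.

Compute the characteristic polynomial p(μ) = det(μI - T).
Cofactor expansion gives p(μ) = μ^3 - 11μ^2 - 20μ + 300.
Since p(6) = 0, μ = 6 is a root.
Factor out (μ - 6): p(μ) = (μ - 6)·(μ^2 - 5μ - 50).
The quadratic factors as (μ + 5)·(μ - 10).
Eigenvalues: -5, 6, 10.

-5, 6, 10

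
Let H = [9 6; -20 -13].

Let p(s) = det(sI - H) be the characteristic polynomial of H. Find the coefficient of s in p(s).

4

The coefficient of s of det(sI - H) is −trace(H).
trace(H) = (9) + (-13) = -4, so the coefficient is 4.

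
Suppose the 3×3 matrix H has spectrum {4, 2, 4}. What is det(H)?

det(H) is the product of the eigenvalues: (4) · (2) · (4) = 32.

32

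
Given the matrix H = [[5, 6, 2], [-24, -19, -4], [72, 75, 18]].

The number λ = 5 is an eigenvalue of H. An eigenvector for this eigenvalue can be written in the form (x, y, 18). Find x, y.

3, -6

We need (H - 5I)v = 0.
H - 5I = [[0, 6, 2], [-24, -24, -4], [72, 75, 13]].
Row 1: (0)·x + (6)·y + (2)·18 = 0
Row 2: (-24)·x + (-24)·y + (-4)·18 = 0
Row 3: (72)·x + (75)·y + (13)·18 = 0
Solving gives x = 3, y = -6.
Check: H·(3, -6, 18) = (15, -30, 90) = 5·(3, -6, 18).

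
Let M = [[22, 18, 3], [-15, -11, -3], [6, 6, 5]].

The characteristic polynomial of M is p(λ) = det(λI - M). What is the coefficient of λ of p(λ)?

83

p(λ) = λ^3 - 16λ^2 + 83λ - 140.
The coefficient of λ is 83.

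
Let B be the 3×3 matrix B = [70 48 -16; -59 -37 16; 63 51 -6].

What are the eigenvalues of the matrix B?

Compute the characteristic polynomial p(μ) = det(μI - B).
Cofactor expansion gives p(μ) = μ^3 - 27μ^2 + 236μ - 660.
Rational-root test: μ = 11 gives p(11) = 0.
Dividing by (μ - 11) leaves μ^2 - 16μ + 60.
The quadratic factors as (μ - 6)·(μ - 10).
Eigenvalues: 6, 10, 11.

6, 10, 11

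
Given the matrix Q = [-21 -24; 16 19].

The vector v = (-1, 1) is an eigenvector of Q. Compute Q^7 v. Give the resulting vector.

(-2187, 2187)

First find the eigenvalue: Qv = (-3, 3) = 3·(-1, 1), so λ = 3.
Then Q^7 v = λ^7·v = 3^7·(-1, 1) = 2187·(-1, 1) = (-2187, 2187).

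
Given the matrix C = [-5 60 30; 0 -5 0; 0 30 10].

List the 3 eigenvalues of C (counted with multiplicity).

-5, -5, 10

The characteristic polynomial is p(lambda) = det(lambda·I - C).
Expanding the 3×3 determinant: p(lambda) = lambda^3 - 75·lambda - 250.
Since p(10) = 0, lambda = 10 is a root.
Dividing by (lambda - 10) leaves lambda^2 + 10·lambda + 25.
The quadratic factor is (lambda + 5)^2.
Eigenvalues: -5, -5, 10.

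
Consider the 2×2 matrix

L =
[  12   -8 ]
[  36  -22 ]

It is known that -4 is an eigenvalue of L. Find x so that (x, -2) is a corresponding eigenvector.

We need (L + 4I)v = 0.
L + 4I = [[16, -8], [36, -18]].
Row 1: (16)·x + (-8)·-2 = 0
Row 2: (36)·x + (-18)·-2 = 0
Solving gives x = -1.
Check: L·(-1, -2) = (4, 8) = -4·(-1, -2).

-1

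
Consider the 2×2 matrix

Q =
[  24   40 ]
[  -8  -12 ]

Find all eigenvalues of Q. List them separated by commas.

4, 8

det(Q - λI) = (24 - λ)(-12 - λ) - (40)·(-8) = λ^2 - 12λ + 32.
This factors as (λ - 4)·(λ - 8) = 0.
Eigenvalues: 4, 8.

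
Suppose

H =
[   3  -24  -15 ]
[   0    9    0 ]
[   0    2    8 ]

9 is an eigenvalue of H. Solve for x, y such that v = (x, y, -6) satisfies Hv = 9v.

We need (H - 9I)v = 0.
H - 9I = [[-6, -24, -15], [0, 0, 0], [0, 2, -1]].
Row 1: (-6)·x + (-24)·y + (-15)·-6 = 0
Row 2: (0)·x + (0)·y + (0)·-6 = 0
Row 3: (0)·x + (2)·y + (-1)·-6 = 0
Solving gives x = 27, y = -3.
Check: H·(27, -3, -6) = (243, -27, -54) = 9·(27, -3, -6).

27, -3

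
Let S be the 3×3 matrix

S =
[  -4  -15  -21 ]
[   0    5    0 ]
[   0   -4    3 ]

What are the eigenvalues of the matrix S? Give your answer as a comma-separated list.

The characteristic polynomial is p(λ) = det(λI - S).
Expanding along the first row, p(λ) = λ^3 - 4λ^2 - 17λ + 60.
Since p(-4) = 0, λ = -4 is a root.
Dividing by (λ + 4) leaves λ^2 - 8λ + 15.
The quadratic factors as (λ - 3)·(λ - 5).
Eigenvalues: -4, 3, 5.

-4, 3, 5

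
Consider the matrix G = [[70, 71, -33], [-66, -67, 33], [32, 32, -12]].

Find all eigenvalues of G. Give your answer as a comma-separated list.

-12, -1, 4

Set up det(sI - G) = 0.
Expanding the 3×3 determinant: p(s) = s^3 + 9s^2 - 40s - 48.
Since p(-1) = 0, s = -1 is a root.
Factor out (s + 1): p(s) = (s + 1)·(s^2 + 8s - 48).
The quadratic factors as (s + 12)·(s - 4).
Eigenvalues: -12, -1, 4.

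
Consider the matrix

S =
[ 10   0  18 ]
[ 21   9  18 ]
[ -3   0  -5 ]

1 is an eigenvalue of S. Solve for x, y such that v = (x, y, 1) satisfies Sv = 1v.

-2, 3

We need (S - 1I)v = 0.
S - 1I = [[9, 0, 18], [21, 8, 18], [-3, 0, -6]].
Row 1: (9)·x + (0)·y + (18)·1 = 0
Row 2: (21)·x + (8)·y + (18)·1 = 0
Row 3: (-3)·x + (0)·y + (-6)·1 = 0
Solving gives x = -2, y = 3.
Check: S·(-2, 3, 1) = (-2, 3, 1) = 1·(-2, 3, 1).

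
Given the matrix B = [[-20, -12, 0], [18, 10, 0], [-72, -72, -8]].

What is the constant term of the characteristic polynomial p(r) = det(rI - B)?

128

p(0) = det(0·I − B) = det(−B) = (−1)^3·det(B).
det(B) = -128, so p(0) = 128.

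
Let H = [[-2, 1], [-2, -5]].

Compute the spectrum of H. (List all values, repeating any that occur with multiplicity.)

-4, -3

det(H - sI) = (-2 - s)(-5 - s) - (1)·(-2) = s^2 + 7s + 12.
This factors as (s + 4)·(s + 3) = 0.
Eigenvalues: -4, -3.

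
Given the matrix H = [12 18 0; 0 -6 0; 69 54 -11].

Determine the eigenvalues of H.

The characteristic polynomial is p(λ) = det(λI - H).
Expanding along the first row, p(λ) = λ^3 + 5λ^2 - 138λ - 792.
Since p(-6) = 0, λ = -6 is a root.
Dividing by (λ + 6) leaves λ^2 - λ - 132.
The quadratic factors as (λ + 11)·(λ - 12).
Eigenvalues: -11, -6, 12.

-11, -6, 12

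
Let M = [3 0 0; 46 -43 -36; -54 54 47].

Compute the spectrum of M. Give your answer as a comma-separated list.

-7, 3, 11

The characteristic polynomial is p(r) = det(rI - M).
Cofactor expansion gives p(r) = r^3 - 7r^2 - 65r + 231.
Since p(-7) = 0, r = -7 is a root.
Dividing by (r + 7) leaves r^2 - 14r + 33.
The quadratic factors as (r - 3)·(r - 11).
Eigenvalues: -7, 3, 11.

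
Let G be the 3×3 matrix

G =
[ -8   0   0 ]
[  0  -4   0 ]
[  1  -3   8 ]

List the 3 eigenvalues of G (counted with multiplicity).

-8, -4, 8

G is lower triangular, so its eigenvalues are the diagonal entries.
Diagonal: -8, -4, 8.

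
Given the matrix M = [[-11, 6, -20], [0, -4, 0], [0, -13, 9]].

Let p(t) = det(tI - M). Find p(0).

-396

p(0) = det(0·I − M) = det(−M) = (−1)^3·det(M).
det(M) = 396, so p(0) = -396.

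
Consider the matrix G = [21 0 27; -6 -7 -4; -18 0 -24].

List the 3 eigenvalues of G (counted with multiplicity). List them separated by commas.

-7, -6, 3

Compute the characteristic polynomial p(s) = det(sI - G).
Expanding the 3×3 determinant: p(s) = s^3 + 10s^2 + 3s - 126.
Try s = 3: p(3) = 0, so 3 is a root.
Dividing by (s - 3) leaves s^2 + 13s + 42.
The quadratic factors as (s + 7)·(s + 6).
Eigenvalues: -7, -6, 3.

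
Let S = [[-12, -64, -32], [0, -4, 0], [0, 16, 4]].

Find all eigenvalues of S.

-12, -4, 4

Set up det(rI - S) = 0.
Cofactor expansion gives p(r) = r^3 + 12r^2 - 16r - 192.
Since p(-4) = 0, r = -4 is a root.
Dividing by (r + 4) leaves r^2 + 8r - 48.
The quadratic factors as (r + 12)·(r - 4).
Eigenvalues: -12, -4, 4.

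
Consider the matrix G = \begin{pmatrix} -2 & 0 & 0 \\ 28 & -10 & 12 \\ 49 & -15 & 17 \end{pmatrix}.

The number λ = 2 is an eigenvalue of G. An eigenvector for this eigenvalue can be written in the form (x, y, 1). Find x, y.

We need (G - 2I)v = 0.
G - 2I = [[-4, 0, 0], [28, -12, 12], [49, -15, 15]].
Row 1: (-4)·x + (0)·y + (0)·1 = 0
Row 2: (28)·x + (-12)·y + (12)·1 = 0
Row 3: (49)·x + (-15)·y + (15)·1 = 0
Solving gives x = 0, y = 1.
Check: G·(0, 1, 1) = (0, 2, 2) = 2·(0, 1, 1).

0, 1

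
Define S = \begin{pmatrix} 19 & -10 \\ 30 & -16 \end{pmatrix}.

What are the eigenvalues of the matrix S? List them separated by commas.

det(S - rI) = (19 - r)(-16 - r) - (-10)·(30) = r^2 - 3r - 4.
This factors as (r + 1)·(r - 4) = 0.
Eigenvalues: -1, 4.

-1, 4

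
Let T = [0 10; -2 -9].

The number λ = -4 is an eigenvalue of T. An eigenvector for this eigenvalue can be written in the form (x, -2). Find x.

5

We need (T + 4I)v = 0.
T + 4I = [[4, 10], [-2, -5]].
Row 1: (4)·x + (10)·-2 = 0
Row 2: (-2)·x + (-5)·-2 = 0
Solving gives x = 5.
Check: T·(5, -2) = (-20, 8) = -4·(5, -2).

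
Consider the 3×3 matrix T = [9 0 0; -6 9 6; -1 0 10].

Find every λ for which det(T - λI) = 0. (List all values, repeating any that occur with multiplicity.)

9, 9, 10

The characteristic polynomial is p(r) = det(rI - T).
Cofactor expansion gives p(r) = r^3 - 28r^2 + 261r - 810.
Since p(10) = 0, r = 10 is a root.
Dividing by (r - 10) leaves r^2 - 18r + 81.
The quadratic factor is (r - 9)^2.
Eigenvalues: 9, 9, 10.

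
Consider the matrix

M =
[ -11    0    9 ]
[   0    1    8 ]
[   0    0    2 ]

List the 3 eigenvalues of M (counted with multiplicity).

M is upper triangular, so its eigenvalues are the diagonal entries.
Diagonal: -11, 1, 2.

-11, 1, 2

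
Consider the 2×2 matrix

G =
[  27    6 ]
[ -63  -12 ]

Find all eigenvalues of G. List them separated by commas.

6, 9

det(G - rI) = (27 - r)(-12 - r) - (6)·(-63) = r^2 - 15r + 54.
This factors as (r - 6)·(r - 9) = 0.
Eigenvalues: 6, 9.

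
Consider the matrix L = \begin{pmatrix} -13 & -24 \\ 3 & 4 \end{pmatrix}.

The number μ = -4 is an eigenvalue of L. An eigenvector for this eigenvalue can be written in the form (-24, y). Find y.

We need (L + 4I)v = 0.
L + 4I = [[-9, -24], [3, 8]].
Row 1: (-9)·-24 + (-24)·y = 0
Row 2: (3)·-24 + (8)·y = 0
Solving gives y = 9.
Check: L·(-24, 9) = (96, -36) = -4·(-24, 9).

9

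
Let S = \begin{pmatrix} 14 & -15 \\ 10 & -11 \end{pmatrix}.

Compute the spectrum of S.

det(S - μI) = (14 - μ)(-11 - μ) - (-15)·(10) = μ^2 - 3μ - 4.
This factors as (μ + 1)·(μ - 4) = 0.
Eigenvalues: -1, 4.

-1, 4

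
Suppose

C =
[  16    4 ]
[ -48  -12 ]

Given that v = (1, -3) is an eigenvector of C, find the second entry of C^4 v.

-768

First find the eigenvalue: Cv = (4, -12) = 4·(1, -3), so λ = 4.
Then C^4 v = λ^4·v = 4^4·(1, -3) = 256·(1, -3) = (256, -768).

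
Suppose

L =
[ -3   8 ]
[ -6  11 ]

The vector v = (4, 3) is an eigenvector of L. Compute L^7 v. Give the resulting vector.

First find the eigenvalue: Lv = (12, 9) = 3·(4, 3), so λ = 3.
Then L^7 v = λ^7·v = 3^7·(4, 3) = 2187·(4, 3) = (8748, 6561).

(8748, 6561)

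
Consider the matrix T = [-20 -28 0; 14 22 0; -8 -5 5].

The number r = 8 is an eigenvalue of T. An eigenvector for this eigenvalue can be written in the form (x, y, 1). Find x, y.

-1, 1

We need (T - 8I)v = 0.
T - 8I = [[-28, -28, 0], [14, 14, 0], [-8, -5, -3]].
Row 1: (-28)·x + (-28)·y + (0)·1 = 0
Row 2: (14)·x + (14)·y + (0)·1 = 0
Row 3: (-8)·x + (-5)·y + (-3)·1 = 0
Solving gives x = -1, y = 1.
Check: T·(-1, 1, 1) = (-8, 8, 8) = 8·(-1, 1, 1).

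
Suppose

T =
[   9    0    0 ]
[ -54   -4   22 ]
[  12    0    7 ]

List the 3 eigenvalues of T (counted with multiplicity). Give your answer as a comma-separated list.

-4, 7, 9

Set up det(lambda·I - T) = 0.
Expanding the 3×3 determinant: p(lambda) = lambda^3 - 12·lambda^2 - lambda + 252.
Try lambda = -4: p(-4) = 0, so -4 is a root.
Factor out (lambda + 4): p(lambda) = (lambda + 4)·(lambda^2 - 16·lambda + 63).
The quadratic factors as (lambda - 7)·(lambda - 9).
Eigenvalues: -4, 7, 9.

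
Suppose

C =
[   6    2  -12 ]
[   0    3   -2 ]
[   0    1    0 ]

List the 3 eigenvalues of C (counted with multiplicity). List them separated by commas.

Set up det(lambda·I - C) = 0.
Expanding along the first row, p(lambda) = lambda^3 - 9·lambda^2 + 20·lambda - 12.
Since p(1) = 0, lambda = 1 is a root.
Factor out (lambda - 1): p(lambda) = (lambda - 1)·(lambda^2 - 8·lambda + 12).
The quadratic factors as (lambda - 2)·(lambda - 6).
Eigenvalues: 1, 2, 6.

1, 2, 6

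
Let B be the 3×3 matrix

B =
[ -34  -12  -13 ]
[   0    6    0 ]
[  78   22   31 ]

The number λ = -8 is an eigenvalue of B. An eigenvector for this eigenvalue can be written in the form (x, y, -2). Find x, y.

We need (B + 8I)v = 0.
B + 8I = [[-26, -12, -13], [0, 14, 0], [78, 22, 39]].
Row 1: (-26)·x + (-12)·y + (-13)·-2 = 0
Row 2: (0)·x + (14)·y + (0)·-2 = 0
Row 3: (78)·x + (22)·y + (39)·-2 = 0
Solving gives x = 1, y = 0.
Check: B·(1, 0, -2) = (-8, 0, 16) = -8·(1, 0, -2).

1, 0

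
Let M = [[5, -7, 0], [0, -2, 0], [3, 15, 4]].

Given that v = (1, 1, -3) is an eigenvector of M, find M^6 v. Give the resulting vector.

First find the eigenvalue: Mv = (-2, -2, 6) = -2·(1, 1, -3), so λ = -2.
Then M^6 v = λ^6·v = (-2)^6·(1, 1, -3) = 64·(1, 1, -3) = (64, 64, -192).

(64, 64, -192)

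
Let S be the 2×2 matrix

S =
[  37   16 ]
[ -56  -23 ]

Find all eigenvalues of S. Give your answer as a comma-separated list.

det(S - λI) = (37 - λ)(-23 - λ) - (16)·(-56) = λ^2 - 14λ + 45.
This factors as (λ - 5)·(λ - 9) = 0.
Eigenvalues: 5, 9.

5, 9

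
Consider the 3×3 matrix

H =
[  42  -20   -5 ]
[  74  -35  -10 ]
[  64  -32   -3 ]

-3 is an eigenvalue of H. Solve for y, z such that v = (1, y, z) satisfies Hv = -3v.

We need (H + 3I)v = 0.
H + 3I = [[45, -20, -5], [74, -32, -10], [64, -32, 0]].
Row 1: (45)·1 + (-20)·y + (-5)·z = 0
Row 2: (74)·1 + (-32)·y + (-10)·z = 0
Row 3: (64)·1 + (-32)·y + (0)·z = 0
Solving gives y = 2, z = 1.
Check: H·(1, 2, 1) = (-3, -6, -3) = -3·(1, 2, 1).

2, 1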